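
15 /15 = 1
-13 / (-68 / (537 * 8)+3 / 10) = -34905 / 763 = -45.75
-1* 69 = -69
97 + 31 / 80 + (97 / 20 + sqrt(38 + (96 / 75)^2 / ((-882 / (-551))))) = 108.48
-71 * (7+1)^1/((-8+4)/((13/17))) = 1846/17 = 108.59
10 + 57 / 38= 23 / 2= 11.50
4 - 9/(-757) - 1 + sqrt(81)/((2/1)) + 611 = 936427/1514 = 618.51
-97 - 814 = -911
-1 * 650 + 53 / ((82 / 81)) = -49007 / 82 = -597.65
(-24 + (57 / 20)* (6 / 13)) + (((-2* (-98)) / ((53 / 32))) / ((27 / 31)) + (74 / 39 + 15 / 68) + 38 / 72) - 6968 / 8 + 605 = -237452944 / 1581255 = -150.17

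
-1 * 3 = -3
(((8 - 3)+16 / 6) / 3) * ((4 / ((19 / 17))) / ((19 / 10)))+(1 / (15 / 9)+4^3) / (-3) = -271609 / 16245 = -16.72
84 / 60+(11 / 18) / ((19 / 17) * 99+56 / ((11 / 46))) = 8135143 / 5803470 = 1.40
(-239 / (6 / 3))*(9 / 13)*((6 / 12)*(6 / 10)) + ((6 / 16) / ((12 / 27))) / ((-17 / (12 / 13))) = -219807 / 8840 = -24.87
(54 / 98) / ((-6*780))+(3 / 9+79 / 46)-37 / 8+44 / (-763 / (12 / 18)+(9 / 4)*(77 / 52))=-4327051943 / 1656002530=-2.61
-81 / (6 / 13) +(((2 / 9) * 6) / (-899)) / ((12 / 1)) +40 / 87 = -2832503 / 16182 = -175.04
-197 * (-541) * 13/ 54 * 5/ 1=6927505/ 54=128287.13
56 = 56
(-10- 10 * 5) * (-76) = 4560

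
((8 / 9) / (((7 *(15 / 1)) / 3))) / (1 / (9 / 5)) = 8 / 175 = 0.05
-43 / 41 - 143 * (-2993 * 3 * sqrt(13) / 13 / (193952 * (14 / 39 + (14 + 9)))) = -43 / 41 + 350181 * sqrt(13) / 16062752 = -0.97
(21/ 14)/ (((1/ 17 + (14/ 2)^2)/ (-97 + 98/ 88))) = -2.93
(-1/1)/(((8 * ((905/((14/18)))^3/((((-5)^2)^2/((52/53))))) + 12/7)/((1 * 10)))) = -454475/899138565222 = -0.00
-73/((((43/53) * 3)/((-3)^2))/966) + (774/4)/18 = -44847599/172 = -260741.85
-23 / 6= -3.83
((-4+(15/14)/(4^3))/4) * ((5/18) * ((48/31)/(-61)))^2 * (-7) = 89225/257463432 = 0.00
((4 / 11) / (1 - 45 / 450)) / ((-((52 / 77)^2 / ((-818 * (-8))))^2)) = -21383403096440 / 257049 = -83188042.34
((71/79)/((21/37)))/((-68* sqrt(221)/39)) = -2627* sqrt(221)/639268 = -0.06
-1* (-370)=370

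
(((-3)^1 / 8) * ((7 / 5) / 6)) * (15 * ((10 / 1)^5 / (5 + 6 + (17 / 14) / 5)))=-9187500 / 787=-11674.08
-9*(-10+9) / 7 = 9 / 7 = 1.29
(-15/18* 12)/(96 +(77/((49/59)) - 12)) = -70/1237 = -0.06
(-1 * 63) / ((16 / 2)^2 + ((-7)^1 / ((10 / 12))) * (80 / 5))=315 / 352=0.89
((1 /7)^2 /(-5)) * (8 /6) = -4 /735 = -0.01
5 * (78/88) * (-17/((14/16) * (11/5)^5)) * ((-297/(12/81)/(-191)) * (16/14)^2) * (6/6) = -241663500000/10550934163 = -22.90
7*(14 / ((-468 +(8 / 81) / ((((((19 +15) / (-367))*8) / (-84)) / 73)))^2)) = 10323369 / 12841954322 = 0.00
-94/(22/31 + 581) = -0.16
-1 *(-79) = 79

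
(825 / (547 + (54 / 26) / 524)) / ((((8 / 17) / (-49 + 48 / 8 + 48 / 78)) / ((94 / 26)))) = -47579910675 / 96880966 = -491.12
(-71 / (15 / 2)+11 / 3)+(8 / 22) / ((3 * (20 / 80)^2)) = -637 / 165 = -3.86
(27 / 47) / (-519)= -9 / 8131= -0.00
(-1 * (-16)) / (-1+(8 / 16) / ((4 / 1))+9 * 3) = 128 / 209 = 0.61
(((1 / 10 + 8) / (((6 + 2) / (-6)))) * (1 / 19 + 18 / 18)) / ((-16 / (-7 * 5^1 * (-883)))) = 7509915 / 608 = 12351.83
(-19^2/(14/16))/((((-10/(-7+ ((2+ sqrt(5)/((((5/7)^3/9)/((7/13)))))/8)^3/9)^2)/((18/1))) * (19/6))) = 4019018995407130402716267479/253407472500000000000000-65833351548612773775867 * sqrt(5)/9282325000000000000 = 0.97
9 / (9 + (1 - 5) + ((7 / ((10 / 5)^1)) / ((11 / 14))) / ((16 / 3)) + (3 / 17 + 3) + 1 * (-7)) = 26928 / 6019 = 4.47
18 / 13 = 1.38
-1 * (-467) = 467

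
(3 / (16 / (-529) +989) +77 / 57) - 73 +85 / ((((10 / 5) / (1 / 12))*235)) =-42271621499 / 590130120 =-71.63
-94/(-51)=94/51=1.84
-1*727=-727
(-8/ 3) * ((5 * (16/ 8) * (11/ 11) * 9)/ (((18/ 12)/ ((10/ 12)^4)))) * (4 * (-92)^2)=-211600000/ 81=-2612345.68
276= 276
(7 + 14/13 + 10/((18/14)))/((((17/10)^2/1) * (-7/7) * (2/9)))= -24.69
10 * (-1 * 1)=-10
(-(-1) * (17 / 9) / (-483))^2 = 0.00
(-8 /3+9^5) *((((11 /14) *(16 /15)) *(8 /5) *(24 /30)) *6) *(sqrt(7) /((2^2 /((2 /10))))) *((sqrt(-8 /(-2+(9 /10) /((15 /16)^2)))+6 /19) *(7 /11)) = 45347584 *sqrt(7) /11875+45347584 *sqrt(2135) /22875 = 101702.71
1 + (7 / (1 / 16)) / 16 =8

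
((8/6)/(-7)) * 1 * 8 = -32/21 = -1.52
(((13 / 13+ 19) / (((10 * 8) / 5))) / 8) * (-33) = -165 / 32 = -5.16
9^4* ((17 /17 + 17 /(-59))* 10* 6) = 16533720 /59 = 280232.54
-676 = -676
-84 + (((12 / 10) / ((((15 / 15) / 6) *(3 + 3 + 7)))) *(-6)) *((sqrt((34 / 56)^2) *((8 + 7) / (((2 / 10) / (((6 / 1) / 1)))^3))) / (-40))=1851306 / 91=20344.02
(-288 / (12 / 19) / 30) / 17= -76 / 85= -0.89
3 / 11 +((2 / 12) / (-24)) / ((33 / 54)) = 23 / 88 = 0.26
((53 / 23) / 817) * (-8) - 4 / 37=-90852 / 695267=-0.13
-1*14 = -14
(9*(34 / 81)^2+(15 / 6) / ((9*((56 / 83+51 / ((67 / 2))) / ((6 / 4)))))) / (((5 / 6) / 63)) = 442768529 / 3298860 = 134.22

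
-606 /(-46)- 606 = -13635 /23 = -592.83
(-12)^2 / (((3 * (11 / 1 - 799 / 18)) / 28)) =-24192 / 601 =-40.25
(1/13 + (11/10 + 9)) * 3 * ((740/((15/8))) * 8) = 6265728/65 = 96395.82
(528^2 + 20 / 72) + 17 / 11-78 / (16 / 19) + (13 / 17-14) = 3752147021 / 13464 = 278679.96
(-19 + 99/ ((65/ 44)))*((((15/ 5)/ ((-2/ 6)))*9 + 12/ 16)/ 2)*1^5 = -1001841/ 520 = -1926.62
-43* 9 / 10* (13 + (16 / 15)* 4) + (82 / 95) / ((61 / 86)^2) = -2356059569 / 3534950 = -666.50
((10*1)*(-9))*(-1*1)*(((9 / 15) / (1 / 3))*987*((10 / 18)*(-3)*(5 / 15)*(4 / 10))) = -35532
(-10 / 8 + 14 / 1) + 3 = 63 / 4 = 15.75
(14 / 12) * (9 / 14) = 3 / 4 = 0.75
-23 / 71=-0.32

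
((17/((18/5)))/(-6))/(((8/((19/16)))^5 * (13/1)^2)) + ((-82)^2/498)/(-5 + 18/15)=-3514040868670321175/988990230780444672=-3.55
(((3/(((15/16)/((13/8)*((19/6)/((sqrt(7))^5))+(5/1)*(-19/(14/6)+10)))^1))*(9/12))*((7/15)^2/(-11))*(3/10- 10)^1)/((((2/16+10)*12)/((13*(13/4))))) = 4049071*sqrt(7)/1683990000+1491763/1002375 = 1.49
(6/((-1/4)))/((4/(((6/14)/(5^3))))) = -0.02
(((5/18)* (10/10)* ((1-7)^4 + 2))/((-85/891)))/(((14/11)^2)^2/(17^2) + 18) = -15991881147/76200898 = -209.86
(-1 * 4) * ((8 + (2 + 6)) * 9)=-576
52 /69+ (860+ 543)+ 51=100378 /69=1454.75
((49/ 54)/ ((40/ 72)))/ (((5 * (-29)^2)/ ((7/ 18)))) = 343/ 2270700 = 0.00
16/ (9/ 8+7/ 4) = 128/ 23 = 5.57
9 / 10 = 0.90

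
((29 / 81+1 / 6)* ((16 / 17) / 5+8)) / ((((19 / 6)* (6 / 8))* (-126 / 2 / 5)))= -4640 / 32319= -0.14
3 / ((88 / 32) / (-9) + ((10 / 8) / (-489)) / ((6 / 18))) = -8802 / 919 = -9.58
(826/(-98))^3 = -205379/343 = -598.77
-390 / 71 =-5.49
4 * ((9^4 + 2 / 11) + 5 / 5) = 288736 / 11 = 26248.73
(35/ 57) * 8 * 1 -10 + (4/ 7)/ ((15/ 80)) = -814/ 399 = -2.04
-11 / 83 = -0.13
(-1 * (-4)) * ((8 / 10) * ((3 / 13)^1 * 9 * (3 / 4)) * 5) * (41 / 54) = 246 / 13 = 18.92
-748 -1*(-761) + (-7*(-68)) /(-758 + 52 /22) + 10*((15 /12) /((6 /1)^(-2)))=960805 /2078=462.37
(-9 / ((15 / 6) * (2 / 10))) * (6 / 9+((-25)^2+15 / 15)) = -11280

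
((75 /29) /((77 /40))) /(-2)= -1500 /2233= -0.67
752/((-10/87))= -32712/5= -6542.40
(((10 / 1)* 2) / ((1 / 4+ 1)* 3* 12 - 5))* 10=5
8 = 8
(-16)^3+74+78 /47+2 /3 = -566774 /141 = -4019.67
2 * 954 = 1908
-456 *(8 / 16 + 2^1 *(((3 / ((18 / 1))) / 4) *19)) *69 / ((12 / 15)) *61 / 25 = -399855 / 2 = -199927.50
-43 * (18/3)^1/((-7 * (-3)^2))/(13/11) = 946/273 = 3.47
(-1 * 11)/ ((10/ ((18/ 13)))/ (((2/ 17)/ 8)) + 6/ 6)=-99/ 4429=-0.02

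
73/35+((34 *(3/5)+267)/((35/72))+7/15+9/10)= 624409/1050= 594.68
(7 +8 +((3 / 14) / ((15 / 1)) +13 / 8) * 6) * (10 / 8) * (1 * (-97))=-337269 / 112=-3011.33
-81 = -81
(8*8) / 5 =64 / 5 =12.80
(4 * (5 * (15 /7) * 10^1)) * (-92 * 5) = -1380000 /7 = -197142.86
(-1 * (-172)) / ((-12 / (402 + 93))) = -7095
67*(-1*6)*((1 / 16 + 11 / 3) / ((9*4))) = -11993 / 288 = -41.64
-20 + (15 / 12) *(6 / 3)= -35 / 2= -17.50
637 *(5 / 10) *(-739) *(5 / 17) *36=-42366870 / 17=-2492168.82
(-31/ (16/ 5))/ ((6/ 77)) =-124.32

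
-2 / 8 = -1 / 4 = -0.25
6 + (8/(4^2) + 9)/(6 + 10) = 211/32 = 6.59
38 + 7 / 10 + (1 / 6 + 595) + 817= 21763 / 15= 1450.87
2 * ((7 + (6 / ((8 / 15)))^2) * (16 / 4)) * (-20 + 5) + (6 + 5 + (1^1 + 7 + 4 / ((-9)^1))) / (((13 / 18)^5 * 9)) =-11894005563 / 742586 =-16017.01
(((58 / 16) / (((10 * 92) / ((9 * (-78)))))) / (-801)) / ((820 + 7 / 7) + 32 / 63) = 71253 / 16950797600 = 0.00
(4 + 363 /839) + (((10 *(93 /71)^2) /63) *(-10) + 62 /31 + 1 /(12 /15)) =4.96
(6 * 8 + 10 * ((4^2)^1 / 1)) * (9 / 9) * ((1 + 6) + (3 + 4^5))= 215072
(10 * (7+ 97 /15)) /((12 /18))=202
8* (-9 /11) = -72 /11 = -6.55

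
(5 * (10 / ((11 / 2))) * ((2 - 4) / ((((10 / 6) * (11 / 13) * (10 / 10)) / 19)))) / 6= -4940 / 121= -40.83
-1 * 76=-76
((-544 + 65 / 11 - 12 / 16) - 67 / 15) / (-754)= 358583 / 497640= 0.72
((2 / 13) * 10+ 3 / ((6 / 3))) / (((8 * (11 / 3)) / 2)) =237 / 1144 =0.21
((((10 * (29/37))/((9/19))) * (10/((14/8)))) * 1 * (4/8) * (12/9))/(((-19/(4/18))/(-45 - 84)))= 1995200/20979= 95.10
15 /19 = 0.79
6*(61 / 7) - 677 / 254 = 88225 / 1778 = 49.62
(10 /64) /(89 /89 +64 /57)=285 /3872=0.07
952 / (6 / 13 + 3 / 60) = 35360 / 19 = 1861.05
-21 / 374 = -0.06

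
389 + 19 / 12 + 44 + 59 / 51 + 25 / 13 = 1160683 / 2652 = 437.66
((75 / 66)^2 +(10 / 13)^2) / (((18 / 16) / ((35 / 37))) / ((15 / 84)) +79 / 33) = 11551875 / 55543202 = 0.21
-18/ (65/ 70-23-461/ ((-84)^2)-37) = 127008/ 417269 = 0.30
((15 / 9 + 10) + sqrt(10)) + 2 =sqrt(10) + 41 / 3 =16.83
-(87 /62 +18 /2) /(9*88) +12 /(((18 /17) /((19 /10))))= 587071 /27280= 21.52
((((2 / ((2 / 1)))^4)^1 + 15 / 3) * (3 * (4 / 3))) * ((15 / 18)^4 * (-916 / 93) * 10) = -1139.98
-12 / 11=-1.09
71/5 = 14.20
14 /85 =0.16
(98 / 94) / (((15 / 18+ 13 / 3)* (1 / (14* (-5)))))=-20580 / 1457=-14.12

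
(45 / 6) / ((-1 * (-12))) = 5 / 8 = 0.62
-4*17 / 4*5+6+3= -76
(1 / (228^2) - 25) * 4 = -1299599 / 12996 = -100.00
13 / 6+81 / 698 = 2390 / 1047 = 2.28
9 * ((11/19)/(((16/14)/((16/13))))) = 1386/247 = 5.61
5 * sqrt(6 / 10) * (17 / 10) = 6.58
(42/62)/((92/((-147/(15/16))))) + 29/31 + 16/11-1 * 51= -1951516/39215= -49.76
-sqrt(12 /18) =-sqrt(6) /3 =-0.82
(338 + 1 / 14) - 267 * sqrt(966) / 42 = 4733 / 14 - 89 * sqrt(966) / 14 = 140.49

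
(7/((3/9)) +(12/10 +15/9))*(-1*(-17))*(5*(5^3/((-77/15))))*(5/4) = -9509375/154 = -61749.19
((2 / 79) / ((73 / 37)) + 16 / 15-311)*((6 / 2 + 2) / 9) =-26809673 / 155709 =-172.18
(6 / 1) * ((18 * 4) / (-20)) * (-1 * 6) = 648 / 5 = 129.60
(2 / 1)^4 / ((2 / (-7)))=-56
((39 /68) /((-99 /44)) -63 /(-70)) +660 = 336929 /510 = 660.65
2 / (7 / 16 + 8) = 0.24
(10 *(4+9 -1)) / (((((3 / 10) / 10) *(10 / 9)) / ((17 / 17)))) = 3600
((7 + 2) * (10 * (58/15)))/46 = 174/23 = 7.57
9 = 9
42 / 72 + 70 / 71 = 1.57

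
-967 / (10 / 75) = -14505 / 2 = -7252.50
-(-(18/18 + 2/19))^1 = 1.11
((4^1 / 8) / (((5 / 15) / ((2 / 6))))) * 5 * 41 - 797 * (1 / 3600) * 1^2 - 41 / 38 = 101.20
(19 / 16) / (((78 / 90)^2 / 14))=29925 / 1352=22.13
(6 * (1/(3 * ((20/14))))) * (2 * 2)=28/5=5.60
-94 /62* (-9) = 423 /31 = 13.65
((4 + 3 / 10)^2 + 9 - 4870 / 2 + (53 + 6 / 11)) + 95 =-2484861 / 1100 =-2258.96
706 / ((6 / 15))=1765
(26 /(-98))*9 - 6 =-411 /49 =-8.39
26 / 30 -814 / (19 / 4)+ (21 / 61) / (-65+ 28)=-109680386 / 643245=-170.51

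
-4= -4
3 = 3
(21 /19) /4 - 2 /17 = 205 /1292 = 0.16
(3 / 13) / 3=1 / 13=0.08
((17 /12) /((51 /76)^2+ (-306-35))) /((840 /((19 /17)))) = -6859 /1239219450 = -0.00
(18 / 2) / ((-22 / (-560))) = 2520 / 11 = 229.09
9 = 9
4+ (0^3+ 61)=65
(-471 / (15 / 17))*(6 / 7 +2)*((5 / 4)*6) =-80070 / 7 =-11438.57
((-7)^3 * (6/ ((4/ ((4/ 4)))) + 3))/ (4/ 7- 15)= 21609/ 202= 106.98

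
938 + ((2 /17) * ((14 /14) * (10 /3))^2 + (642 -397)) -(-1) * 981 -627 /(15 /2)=1592506 /765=2081.71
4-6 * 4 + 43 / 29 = -537 / 29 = -18.52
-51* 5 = -255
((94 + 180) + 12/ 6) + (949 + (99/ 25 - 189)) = 25999/ 25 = 1039.96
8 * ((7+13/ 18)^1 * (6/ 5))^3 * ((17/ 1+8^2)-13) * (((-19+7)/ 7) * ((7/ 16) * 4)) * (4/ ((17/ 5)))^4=-110002954240/ 44217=-2487797.78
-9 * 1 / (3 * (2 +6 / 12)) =-6 / 5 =-1.20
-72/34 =-36/17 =-2.12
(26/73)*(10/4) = 65/73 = 0.89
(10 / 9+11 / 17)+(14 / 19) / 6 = 1.88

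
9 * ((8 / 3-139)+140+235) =2148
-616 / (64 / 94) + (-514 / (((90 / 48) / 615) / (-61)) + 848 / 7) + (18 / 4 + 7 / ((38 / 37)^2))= 51971997981 / 5054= 10283339.53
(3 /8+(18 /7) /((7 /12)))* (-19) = -35625 /392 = -90.88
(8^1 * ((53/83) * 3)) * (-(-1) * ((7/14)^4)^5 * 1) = 0.00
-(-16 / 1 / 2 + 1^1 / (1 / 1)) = 7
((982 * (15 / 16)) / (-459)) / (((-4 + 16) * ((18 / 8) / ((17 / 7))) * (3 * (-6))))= 2455 / 244944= 0.01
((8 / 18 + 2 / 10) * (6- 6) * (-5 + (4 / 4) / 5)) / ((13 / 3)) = 0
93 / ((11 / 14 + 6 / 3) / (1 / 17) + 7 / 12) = 7812 / 4027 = 1.94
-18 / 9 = -2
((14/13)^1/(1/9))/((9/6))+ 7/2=259/26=9.96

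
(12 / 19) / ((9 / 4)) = 0.28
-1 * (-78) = 78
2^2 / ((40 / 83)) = 83 / 10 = 8.30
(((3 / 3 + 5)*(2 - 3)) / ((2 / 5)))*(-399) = 5985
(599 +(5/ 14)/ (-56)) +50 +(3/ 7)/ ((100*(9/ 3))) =12720303/ 19600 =649.00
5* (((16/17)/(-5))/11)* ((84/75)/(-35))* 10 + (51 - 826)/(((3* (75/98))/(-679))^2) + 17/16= -82138160336633/1211760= -67784181.96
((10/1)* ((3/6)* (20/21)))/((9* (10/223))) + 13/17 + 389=401.56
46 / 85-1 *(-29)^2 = -71439 / 85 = -840.46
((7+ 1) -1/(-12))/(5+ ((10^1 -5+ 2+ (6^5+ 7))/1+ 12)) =97/93684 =0.00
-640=-640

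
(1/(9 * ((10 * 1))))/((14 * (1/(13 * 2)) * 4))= 13/2520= 0.01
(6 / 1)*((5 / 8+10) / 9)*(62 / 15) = 527 / 18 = 29.28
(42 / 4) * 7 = 147 / 2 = 73.50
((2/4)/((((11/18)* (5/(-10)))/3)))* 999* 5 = -269730/11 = -24520.91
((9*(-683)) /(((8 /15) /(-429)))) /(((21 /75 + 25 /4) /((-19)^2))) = 356992403625 /1306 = 273347935.39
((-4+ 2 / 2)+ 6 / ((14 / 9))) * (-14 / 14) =-0.86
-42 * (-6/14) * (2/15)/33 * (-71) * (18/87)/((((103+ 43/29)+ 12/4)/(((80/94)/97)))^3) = -6114406400/10521813845255024109699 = -0.00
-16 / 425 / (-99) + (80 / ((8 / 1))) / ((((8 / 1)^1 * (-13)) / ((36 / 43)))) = -1884431 / 23519925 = -0.08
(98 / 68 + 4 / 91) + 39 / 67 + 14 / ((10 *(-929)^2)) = 2.07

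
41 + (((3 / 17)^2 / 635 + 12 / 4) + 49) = 17066904 / 183515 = 93.00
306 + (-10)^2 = 406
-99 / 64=-1.55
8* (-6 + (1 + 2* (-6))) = -136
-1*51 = -51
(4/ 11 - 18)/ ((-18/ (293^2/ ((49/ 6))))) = 16654706/ 1617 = 10299.76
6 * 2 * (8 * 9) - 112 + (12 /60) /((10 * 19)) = 714401 /950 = 752.00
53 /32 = 1.66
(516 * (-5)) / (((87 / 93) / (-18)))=1439640 / 29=49642.76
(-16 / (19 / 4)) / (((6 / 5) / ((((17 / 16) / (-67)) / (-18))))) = -85 / 34371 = -0.00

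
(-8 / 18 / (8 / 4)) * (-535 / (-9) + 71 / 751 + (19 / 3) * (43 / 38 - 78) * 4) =419.51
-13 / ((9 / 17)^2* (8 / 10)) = -18785 / 324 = -57.98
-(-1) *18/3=6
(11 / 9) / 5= 11 / 45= 0.24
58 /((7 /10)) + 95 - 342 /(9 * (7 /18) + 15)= 41277 /259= 159.37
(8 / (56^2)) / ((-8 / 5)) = -5 / 3136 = -0.00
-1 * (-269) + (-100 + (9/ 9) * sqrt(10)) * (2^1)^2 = -131 + 4 * sqrt(10) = -118.35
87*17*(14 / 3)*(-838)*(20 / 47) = -115677520 / 47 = -2461223.83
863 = 863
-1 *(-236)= 236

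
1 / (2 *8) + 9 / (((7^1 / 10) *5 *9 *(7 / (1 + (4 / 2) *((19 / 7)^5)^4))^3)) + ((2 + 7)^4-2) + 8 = 13597404706327608587648040145201541552960112822456834064849420092830465016873937 / 19516167802173371202217181801007549132089844706099814416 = 696725138057757744670166.20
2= 2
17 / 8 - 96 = -751 / 8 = -93.88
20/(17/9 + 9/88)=15840/1577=10.04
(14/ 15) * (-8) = -112/ 15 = -7.47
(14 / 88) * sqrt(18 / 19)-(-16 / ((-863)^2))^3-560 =-231341102677724816944 / 413109111924508609+ 21 * sqrt(38) / 836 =-559.85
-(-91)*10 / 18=455 / 9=50.56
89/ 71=1.25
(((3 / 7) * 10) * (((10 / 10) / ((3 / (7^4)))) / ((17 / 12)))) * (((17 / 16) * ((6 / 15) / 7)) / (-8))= -147 / 8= -18.38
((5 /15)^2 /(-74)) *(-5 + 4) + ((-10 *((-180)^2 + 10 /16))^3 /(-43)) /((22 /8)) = 724910467106795206909 /2520144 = 287646446832718.77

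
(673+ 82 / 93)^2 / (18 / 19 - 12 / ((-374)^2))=2609576681917051 / 5443550865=479388.68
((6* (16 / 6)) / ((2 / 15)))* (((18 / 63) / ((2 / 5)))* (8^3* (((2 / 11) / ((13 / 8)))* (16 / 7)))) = 78643200 / 7007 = 11223.52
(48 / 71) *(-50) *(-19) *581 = 26493600 / 71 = 373149.30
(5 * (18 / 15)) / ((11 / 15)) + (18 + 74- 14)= 948 / 11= 86.18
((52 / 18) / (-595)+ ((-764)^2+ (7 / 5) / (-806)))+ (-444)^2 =3370172391707 / 4316130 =780831.99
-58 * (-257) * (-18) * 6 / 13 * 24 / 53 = -38636352 / 689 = -56075.98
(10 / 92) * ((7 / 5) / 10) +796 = 366167 / 460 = 796.02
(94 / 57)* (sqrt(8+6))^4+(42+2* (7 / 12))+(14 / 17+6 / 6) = 237869 / 646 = 368.22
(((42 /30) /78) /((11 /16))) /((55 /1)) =56 /117975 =0.00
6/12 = 1/2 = 0.50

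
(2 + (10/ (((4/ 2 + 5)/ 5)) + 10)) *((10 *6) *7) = 8040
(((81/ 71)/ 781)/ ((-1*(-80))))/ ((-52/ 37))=-2997/ 230676160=-0.00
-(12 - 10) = -2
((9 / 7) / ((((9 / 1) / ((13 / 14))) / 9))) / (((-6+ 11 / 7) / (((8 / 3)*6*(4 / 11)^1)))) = -3744 / 2387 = -1.57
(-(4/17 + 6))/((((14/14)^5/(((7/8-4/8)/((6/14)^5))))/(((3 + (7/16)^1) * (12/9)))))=-741.23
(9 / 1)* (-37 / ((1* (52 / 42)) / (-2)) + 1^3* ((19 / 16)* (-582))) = -590949 / 104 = -5682.20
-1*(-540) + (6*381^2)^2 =758581773696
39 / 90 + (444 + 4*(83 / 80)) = 5383 / 12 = 448.58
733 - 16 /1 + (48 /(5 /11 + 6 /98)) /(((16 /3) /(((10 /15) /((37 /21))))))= 723.60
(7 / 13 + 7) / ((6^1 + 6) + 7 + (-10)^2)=14 / 221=0.06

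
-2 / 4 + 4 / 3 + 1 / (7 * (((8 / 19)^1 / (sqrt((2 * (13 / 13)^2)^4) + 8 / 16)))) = 793 / 336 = 2.36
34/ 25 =1.36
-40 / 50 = -4 / 5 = -0.80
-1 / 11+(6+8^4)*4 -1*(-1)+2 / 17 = 3068488 / 187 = 16409.03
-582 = -582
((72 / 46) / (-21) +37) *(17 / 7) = 101065 / 1127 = 89.68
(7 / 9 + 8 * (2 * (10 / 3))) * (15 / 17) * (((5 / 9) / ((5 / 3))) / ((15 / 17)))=487 / 27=18.04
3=3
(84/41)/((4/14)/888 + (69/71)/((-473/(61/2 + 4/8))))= -8767580976/271191589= -32.33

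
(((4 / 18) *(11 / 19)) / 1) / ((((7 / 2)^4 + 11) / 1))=352 / 440667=0.00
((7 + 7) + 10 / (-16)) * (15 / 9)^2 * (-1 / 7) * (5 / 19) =-13375 / 9576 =-1.40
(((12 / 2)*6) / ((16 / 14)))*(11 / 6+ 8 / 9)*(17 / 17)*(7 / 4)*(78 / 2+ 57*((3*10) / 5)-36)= 828345 / 16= 51771.56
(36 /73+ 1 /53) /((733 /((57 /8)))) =112917 /22687816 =0.00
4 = 4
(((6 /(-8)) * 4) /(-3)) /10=1 /10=0.10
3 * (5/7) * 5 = 75/7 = 10.71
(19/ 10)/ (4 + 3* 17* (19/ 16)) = 0.03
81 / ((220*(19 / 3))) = 0.06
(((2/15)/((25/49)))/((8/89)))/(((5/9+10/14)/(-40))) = -91581/1000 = -91.58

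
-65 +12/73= -4733/73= -64.84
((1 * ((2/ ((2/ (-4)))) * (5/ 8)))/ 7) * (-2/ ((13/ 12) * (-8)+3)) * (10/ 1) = -150/ 119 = -1.26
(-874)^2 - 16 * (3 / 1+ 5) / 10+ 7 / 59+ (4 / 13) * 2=2929418187 / 3835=763863.93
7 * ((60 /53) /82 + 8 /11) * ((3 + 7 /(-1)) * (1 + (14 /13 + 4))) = -39183368 /310739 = -126.10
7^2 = 49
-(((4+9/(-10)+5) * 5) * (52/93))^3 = -345948408/29791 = -11612.51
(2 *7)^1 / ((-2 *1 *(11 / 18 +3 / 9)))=-126 / 17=-7.41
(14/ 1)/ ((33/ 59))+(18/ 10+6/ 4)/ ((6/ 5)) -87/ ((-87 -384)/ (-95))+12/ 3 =294955/ 20724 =14.23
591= 591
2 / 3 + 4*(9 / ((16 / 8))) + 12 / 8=20.17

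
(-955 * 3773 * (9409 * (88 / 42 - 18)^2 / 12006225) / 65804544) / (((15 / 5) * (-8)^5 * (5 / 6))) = 50119851791 / 378245782359244800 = 0.00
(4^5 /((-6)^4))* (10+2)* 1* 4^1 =1024 /27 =37.93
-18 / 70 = -9 / 35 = -0.26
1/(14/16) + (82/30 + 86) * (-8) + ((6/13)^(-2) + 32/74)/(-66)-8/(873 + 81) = -115590417907/163076760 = -708.81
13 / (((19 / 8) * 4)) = 26 / 19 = 1.37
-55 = -55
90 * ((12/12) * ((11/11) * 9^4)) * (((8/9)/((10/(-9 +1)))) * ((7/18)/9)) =-18144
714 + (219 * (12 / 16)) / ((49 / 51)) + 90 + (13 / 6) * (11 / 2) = 145070 / 147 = 986.87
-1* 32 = -32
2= 2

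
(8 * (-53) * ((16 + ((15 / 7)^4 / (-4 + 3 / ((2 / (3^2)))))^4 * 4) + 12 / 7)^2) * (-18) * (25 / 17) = 147858753.30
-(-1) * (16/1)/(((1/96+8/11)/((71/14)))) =599808/5453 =110.00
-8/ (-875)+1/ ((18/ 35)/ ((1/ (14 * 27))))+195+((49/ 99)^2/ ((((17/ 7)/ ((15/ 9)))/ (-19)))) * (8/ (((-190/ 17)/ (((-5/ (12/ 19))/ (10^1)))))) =193.20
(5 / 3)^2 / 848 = 0.00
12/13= 0.92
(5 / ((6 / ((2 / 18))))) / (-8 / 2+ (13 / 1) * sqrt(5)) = 10 / 22383+ 65 * sqrt(5) / 44766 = 0.00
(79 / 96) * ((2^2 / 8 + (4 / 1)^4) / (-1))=-13509 / 64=-211.08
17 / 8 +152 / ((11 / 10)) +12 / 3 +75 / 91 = 1162209 / 8008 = 145.13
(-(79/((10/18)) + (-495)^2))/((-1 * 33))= 408612/55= 7429.31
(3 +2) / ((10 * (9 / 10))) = 5 / 9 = 0.56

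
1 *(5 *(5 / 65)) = 5 / 13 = 0.38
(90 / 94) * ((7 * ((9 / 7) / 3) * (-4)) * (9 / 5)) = -972 / 47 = -20.68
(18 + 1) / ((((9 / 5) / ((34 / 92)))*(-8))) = -0.49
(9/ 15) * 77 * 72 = 16632/ 5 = 3326.40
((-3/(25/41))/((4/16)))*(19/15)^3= -1124876/28125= -40.00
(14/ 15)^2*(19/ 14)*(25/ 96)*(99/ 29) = 1463/ 1392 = 1.05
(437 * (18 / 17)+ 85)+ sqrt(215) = sqrt(215)+ 9311 / 17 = 562.37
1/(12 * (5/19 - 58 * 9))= -19/118956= -0.00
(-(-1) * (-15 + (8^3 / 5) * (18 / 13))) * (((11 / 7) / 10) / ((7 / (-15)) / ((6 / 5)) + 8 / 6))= 815859 / 38675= 21.10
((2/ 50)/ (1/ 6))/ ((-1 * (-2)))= 3/ 25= 0.12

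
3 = 3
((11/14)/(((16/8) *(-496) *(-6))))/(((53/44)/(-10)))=-605/552048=-0.00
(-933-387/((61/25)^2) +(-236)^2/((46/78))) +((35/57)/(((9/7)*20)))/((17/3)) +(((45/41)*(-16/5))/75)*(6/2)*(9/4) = 95315143849561999/1020038102100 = 93442.73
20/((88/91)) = 455/22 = 20.68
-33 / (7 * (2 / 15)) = -495 / 14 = -35.36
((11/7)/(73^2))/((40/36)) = 99/373030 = 0.00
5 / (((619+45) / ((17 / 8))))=85 / 5312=0.02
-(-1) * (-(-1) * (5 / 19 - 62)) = -1173 / 19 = -61.74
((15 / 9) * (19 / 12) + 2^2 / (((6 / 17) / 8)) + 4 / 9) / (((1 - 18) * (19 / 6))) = -1125 / 646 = -1.74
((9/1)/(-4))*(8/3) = -6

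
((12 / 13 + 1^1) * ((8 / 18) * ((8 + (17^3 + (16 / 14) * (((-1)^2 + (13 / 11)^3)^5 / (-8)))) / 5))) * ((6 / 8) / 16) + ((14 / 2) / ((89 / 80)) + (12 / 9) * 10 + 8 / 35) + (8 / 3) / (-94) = 22556389495688487871017331 / 381619691383818192024720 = 59.11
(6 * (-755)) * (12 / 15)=-3624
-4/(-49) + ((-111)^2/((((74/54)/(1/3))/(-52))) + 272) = -7623024/49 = -155571.92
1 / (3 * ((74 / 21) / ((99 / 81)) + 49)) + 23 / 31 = 278042 / 371535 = 0.75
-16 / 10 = -8 / 5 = -1.60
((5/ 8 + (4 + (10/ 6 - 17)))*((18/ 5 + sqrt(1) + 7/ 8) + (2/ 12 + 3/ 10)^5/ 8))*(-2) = 1069037503/ 9112500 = 117.32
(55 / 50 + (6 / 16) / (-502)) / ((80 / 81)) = 1787913 / 1606400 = 1.11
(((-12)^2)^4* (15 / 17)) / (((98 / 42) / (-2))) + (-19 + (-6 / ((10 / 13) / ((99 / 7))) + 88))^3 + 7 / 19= -4504497362423003 / 13848625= -325266758.43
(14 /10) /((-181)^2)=7 /163805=0.00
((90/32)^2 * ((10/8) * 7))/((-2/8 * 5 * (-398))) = 14175/101888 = 0.14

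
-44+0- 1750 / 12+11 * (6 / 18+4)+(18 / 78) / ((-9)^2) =-99799 / 702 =-142.16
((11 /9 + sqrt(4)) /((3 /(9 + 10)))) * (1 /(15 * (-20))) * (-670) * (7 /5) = 63.81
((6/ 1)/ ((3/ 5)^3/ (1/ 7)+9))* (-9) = -375/ 73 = -5.14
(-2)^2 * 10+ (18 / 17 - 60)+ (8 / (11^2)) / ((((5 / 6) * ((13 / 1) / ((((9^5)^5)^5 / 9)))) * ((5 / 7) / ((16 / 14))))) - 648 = 138309278634049811841110642914633285585980895911915594087668997695362823064641867676095038719406726254898118068693840905758 / 668525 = 206887219825810271629498700000000000000000000000000000000000000000000000000000000000000000000000000000000000000000000.00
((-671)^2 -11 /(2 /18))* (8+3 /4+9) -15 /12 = 7990019.25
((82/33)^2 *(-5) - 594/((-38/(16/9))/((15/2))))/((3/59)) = 216745940/62073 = 3491.79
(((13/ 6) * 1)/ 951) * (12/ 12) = 13/ 5706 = 0.00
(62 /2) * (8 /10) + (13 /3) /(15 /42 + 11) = 25.18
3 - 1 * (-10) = 13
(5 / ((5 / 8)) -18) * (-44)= 440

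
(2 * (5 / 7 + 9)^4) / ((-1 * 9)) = -42762752 / 21609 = -1978.93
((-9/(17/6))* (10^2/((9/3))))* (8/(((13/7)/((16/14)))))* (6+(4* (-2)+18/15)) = 92160/221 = 417.01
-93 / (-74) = 93 / 74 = 1.26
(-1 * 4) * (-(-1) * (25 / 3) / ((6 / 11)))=-550 / 9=-61.11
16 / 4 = 4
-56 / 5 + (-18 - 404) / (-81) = -2426 / 405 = -5.99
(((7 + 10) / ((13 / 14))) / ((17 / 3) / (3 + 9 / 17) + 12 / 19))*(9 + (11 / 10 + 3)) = 107.20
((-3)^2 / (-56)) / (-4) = 9 / 224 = 0.04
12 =12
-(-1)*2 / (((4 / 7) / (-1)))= -7 / 2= -3.50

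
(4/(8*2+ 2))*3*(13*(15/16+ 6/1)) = 481/8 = 60.12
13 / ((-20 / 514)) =-3341 / 10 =-334.10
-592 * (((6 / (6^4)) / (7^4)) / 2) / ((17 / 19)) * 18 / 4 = -703 / 244902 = -0.00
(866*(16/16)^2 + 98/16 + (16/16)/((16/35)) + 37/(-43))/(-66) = -600935/45408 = -13.23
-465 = -465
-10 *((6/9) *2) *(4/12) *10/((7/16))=-6400/63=-101.59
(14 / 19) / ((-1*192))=-7 / 1824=-0.00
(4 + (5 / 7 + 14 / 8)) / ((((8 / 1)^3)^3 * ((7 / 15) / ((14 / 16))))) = 2715 / 30064771072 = 0.00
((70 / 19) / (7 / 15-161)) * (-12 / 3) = 75 / 817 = 0.09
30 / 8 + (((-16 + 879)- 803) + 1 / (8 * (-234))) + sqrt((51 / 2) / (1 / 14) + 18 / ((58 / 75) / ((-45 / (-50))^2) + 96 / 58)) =131 * sqrt(3705) / 418 + 119339 / 1872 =82.83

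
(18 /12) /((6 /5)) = 5 /4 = 1.25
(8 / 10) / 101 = 4 / 505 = 0.01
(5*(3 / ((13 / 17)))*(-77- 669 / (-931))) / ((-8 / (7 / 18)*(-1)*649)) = -3018265 / 26930904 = -0.11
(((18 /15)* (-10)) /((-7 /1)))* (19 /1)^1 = 228 /7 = 32.57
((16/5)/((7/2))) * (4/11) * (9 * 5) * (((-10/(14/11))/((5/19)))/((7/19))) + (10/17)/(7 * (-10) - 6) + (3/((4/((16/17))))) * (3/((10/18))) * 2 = -78519359/65170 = -1204.84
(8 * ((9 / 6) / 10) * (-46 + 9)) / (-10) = 4.44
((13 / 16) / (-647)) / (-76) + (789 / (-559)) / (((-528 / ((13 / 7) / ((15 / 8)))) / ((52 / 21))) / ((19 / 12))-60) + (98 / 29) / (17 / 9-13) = -0.30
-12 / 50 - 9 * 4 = -906 / 25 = -36.24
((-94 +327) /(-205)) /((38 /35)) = -1631 /1558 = -1.05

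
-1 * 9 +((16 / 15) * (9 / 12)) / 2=-43 / 5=-8.60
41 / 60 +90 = 5441 / 60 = 90.68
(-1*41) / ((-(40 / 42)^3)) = 379701 / 8000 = 47.46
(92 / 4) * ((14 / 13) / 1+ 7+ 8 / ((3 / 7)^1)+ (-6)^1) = 18607 / 39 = 477.10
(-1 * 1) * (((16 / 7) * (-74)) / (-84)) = -296 / 147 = -2.01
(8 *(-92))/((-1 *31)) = 736/31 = 23.74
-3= -3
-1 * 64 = -64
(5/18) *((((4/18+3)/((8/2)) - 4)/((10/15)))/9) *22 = -6325/1944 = -3.25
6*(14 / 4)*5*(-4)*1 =-420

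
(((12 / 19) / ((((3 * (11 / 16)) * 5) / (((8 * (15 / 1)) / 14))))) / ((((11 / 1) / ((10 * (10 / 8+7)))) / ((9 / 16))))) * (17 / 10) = 5508 / 1463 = 3.76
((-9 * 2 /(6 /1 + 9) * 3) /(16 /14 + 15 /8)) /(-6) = 168 /845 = 0.20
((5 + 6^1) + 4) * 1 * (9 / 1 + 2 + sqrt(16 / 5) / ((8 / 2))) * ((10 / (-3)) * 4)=-2200 - 40 * sqrt(5)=-2289.44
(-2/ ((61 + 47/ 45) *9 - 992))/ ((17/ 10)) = 25/ 9214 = 0.00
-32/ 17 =-1.88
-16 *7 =-112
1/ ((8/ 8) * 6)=1/ 6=0.17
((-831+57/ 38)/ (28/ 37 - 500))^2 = 3767872689/ 1364859136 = 2.76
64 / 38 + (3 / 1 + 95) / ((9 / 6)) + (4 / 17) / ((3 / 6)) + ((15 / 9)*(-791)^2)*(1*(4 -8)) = -4041833864 / 969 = -4171139.18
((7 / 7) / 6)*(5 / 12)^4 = 625 / 124416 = 0.01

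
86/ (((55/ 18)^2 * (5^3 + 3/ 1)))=3483/ 48400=0.07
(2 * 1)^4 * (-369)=-5904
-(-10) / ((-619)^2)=0.00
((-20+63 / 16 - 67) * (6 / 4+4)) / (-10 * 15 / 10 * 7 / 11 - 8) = 160809 / 6176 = 26.04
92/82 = 46/41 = 1.12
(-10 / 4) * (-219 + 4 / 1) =1075 / 2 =537.50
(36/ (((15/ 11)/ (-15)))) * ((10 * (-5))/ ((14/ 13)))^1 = 128700/ 7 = 18385.71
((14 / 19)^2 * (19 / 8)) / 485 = 49 / 18430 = 0.00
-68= -68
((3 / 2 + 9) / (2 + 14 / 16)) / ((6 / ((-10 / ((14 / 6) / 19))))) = -1140 / 23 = -49.57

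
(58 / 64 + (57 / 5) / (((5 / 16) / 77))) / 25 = 2247893 / 20000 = 112.39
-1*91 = -91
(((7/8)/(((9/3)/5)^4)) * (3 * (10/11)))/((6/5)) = 109375/7128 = 15.34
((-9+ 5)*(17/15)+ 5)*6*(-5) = -14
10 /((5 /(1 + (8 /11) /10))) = 118 /55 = 2.15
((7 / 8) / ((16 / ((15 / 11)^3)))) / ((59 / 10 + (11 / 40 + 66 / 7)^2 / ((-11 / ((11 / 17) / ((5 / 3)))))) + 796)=819984375 / 4722135405482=0.00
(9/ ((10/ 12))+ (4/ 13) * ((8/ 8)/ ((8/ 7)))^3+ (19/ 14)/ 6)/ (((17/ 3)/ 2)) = 1962511/ 495040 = 3.96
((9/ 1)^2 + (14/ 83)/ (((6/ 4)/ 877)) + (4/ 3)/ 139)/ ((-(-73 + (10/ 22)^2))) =250756649/ 101617896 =2.47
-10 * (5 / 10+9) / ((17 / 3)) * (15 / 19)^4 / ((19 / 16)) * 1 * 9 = -109350000 / 2215457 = -49.36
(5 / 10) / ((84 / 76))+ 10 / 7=79 / 42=1.88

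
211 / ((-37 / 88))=-18568 / 37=-501.84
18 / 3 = 6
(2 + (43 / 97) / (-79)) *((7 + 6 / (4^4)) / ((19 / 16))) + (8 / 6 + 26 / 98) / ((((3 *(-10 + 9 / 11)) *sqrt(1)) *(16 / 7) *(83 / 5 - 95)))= 68542227572089 / 5810592235392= 11.80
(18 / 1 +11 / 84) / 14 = 1523 / 1176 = 1.30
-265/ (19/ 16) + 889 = 12651/ 19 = 665.84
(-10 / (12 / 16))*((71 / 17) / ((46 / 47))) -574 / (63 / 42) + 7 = -507397 / 1173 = -432.56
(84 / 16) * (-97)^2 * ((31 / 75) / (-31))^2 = 65863 / 7500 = 8.78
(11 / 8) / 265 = 11 / 2120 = 0.01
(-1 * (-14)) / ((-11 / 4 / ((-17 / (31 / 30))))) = 28560 / 341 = 83.75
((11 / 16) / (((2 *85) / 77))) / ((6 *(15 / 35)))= 0.12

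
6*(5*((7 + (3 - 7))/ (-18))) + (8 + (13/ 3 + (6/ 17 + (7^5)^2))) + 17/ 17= 14406238142/ 51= 282475257.69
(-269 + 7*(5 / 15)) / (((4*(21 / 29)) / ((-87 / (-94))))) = -84100 / 987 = -85.21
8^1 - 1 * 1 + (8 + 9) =24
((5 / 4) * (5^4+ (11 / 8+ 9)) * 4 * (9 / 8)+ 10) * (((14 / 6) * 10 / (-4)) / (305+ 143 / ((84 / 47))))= -56196875 / 1034912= -54.30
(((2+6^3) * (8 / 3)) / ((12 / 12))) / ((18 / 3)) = 872 / 9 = 96.89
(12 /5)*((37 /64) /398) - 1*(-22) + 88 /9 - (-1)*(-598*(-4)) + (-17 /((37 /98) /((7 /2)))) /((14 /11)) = 24385799443 /10602720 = 2299.96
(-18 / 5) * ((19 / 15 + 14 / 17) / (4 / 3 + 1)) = -9594 / 2975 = -3.22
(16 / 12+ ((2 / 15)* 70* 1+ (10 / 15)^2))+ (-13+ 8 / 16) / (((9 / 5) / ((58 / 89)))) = 5275 / 801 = 6.59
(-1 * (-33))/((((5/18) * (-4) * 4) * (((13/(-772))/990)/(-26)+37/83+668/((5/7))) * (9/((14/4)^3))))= -17950587039/474823318796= -0.04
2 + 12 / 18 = 8 / 3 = 2.67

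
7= 7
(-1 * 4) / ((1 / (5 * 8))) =-160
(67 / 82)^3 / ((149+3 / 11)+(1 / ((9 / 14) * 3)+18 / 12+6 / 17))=1518552387 / 422155736252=0.00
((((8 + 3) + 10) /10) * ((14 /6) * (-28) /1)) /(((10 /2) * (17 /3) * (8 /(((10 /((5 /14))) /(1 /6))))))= -43218 /425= -101.69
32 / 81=0.40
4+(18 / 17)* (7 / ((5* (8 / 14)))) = 1121 / 170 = 6.59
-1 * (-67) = 67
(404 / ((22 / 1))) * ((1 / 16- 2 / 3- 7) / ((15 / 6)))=-7373 / 132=-55.86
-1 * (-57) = 57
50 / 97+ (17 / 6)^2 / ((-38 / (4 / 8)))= 108767 / 265392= 0.41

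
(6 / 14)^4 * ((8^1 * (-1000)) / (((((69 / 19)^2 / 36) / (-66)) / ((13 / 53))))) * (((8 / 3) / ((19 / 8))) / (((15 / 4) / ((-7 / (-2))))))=120191385600 / 9616691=12498.21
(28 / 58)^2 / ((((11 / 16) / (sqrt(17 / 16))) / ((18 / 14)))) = 1008 * sqrt(17) / 9251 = 0.45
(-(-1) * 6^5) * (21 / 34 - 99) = -13005360 / 17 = -765021.18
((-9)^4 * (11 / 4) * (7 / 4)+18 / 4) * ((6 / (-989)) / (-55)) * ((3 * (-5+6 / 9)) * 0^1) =0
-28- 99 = -127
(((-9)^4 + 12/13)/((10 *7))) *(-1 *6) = -51183/91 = -562.45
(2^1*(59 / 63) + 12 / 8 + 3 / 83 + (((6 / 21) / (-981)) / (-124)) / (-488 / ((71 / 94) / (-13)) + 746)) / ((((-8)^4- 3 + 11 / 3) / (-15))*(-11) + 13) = 78222377457967 / 69229447804792380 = 0.00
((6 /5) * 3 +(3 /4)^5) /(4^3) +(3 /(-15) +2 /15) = -1319 /196608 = -0.01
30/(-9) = -10/3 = -3.33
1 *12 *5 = 60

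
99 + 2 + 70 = 171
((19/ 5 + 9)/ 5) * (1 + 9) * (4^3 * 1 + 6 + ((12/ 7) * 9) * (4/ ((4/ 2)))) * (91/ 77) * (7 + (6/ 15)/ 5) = 207936768/ 9625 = 21603.82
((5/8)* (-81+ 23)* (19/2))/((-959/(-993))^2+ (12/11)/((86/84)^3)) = -2375845263632115/13447877037448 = -176.67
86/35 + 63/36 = 589/140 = 4.21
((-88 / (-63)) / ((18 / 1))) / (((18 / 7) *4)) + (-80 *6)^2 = 335923211 / 1458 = 230400.01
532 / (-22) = -266 / 11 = -24.18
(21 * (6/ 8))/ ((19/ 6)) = 189/ 38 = 4.97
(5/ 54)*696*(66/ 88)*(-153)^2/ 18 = 125715/ 2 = 62857.50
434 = 434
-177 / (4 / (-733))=129741 / 4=32435.25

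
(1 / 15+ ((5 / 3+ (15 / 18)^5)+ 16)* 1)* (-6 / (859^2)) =-705097 / 4781468880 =-0.00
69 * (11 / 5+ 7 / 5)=1242 / 5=248.40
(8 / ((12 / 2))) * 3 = 4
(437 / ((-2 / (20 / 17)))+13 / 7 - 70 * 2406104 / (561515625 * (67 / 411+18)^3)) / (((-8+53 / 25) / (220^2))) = 2100640.10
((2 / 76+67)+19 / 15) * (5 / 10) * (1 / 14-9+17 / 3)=-111.38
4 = 4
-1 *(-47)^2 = -2209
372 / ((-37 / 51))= -18972 / 37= -512.76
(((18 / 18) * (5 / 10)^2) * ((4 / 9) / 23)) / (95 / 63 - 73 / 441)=0.00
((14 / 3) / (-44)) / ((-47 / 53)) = 371 / 3102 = 0.12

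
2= 2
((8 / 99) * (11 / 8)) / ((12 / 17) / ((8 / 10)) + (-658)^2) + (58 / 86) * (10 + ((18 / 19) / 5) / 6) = 1830775188844 / 270605216295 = 6.77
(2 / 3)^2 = 4 / 9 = 0.44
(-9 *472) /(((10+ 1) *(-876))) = 354 /803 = 0.44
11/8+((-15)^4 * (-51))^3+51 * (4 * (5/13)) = -1789942072623046866697/104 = -17210981467529296795.16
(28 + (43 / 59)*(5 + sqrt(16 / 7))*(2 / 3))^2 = 3705568*sqrt(7) / 219303 + 203181308 / 219303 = 971.19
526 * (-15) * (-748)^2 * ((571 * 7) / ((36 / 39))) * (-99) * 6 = 11354366239135920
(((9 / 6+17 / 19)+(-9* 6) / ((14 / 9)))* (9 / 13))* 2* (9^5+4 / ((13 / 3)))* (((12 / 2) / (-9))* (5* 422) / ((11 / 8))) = 2703350001.09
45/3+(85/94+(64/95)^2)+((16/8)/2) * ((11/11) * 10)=22360899/848350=26.36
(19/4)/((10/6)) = 57/20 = 2.85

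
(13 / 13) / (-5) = -1 / 5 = -0.20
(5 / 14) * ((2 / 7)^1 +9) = 325 / 98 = 3.32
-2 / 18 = -1 / 9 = -0.11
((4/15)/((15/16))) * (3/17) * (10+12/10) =3584/6375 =0.56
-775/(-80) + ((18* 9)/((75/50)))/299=48073/4784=10.05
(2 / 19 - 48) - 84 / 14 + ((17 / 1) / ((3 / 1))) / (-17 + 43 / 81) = -1374737 / 25346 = -54.24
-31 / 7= -4.43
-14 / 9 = -1.56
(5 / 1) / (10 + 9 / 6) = 10 / 23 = 0.43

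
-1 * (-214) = 214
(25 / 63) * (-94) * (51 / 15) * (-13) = 103870 / 63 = 1648.73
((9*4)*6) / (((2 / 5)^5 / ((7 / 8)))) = 590625 / 32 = 18457.03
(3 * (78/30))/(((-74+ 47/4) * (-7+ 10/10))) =26/1245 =0.02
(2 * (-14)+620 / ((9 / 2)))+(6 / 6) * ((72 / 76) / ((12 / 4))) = 18826 / 171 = 110.09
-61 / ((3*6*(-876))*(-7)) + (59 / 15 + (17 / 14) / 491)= 1066347833 / 270973080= 3.94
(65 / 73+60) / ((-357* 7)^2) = 635 / 65126439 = 0.00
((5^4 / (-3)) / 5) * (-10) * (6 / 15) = 500 / 3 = 166.67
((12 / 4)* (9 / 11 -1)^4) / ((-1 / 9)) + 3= 43491 / 14641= 2.97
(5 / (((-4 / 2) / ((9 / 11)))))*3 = -135 / 22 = -6.14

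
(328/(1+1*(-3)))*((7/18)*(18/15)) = -76.53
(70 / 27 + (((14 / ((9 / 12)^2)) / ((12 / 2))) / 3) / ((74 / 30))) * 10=3500 / 111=31.53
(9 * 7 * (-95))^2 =35820225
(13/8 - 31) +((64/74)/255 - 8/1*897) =-543861449/75480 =-7205.37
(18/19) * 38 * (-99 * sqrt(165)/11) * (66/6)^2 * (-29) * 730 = 829948680 * sqrt(165) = 10660883822.96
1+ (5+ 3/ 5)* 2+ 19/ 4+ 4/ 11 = 3809/ 220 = 17.31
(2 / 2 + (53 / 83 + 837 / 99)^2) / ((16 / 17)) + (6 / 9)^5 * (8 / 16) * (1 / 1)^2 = 288378622927 / 3240916272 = 88.98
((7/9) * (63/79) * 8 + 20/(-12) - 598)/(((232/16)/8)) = -328.11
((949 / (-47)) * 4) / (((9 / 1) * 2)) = -1898 / 423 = -4.49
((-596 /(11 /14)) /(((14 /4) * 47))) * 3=-7152 /517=-13.83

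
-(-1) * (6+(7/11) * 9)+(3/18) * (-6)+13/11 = 11.91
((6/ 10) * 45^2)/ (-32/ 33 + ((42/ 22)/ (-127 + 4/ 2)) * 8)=-5011875/ 4504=-1112.76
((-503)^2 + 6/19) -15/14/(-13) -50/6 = 2624633047/10374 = 253001.06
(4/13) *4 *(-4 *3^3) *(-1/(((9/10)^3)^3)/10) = 6400000000/186535791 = 34.31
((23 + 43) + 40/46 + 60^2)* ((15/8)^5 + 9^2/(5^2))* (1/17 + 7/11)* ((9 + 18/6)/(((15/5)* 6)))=44889.51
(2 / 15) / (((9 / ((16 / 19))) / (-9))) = -32 / 285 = -0.11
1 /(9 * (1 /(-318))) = -106 /3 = -35.33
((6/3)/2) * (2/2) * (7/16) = 0.44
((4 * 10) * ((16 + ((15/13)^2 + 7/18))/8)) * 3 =269525/1014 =265.80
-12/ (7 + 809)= -1/ 68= -0.01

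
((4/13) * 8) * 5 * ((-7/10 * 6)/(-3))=224/13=17.23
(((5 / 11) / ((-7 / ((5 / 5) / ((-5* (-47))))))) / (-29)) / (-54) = -1 / 5667354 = -0.00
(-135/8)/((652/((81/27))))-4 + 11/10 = -2.98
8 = 8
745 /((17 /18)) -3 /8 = 107229 /136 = 788.45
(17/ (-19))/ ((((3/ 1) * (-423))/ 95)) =85/ 1269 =0.07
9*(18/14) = 81/7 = 11.57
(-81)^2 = 6561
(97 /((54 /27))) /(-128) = -97 /256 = -0.38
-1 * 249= -249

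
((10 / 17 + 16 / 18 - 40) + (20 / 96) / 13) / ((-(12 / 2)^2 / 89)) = 54532169 / 572832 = 95.20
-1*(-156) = 156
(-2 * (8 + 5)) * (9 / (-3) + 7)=-104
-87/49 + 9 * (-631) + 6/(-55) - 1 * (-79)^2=-32129479/2695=-11921.88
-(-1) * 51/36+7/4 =3.17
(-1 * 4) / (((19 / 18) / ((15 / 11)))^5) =-5739562800000 / 398778220049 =-14.39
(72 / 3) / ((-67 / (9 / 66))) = -36 / 737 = -0.05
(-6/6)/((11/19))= -1.73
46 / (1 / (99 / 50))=2277 / 25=91.08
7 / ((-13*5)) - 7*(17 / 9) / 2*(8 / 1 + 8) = -61943 / 585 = -105.89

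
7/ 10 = 0.70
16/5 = 3.20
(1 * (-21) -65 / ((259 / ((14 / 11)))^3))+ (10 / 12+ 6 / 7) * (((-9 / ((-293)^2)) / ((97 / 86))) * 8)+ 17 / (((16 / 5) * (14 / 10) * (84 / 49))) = -14176323683064952943 / 754552515653635776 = -18.79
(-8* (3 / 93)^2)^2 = 64 / 923521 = 0.00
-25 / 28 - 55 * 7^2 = -75485 / 28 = -2695.89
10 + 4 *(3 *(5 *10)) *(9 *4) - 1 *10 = 21600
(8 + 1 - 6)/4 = 3/4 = 0.75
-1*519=-519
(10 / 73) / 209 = 10 / 15257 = 0.00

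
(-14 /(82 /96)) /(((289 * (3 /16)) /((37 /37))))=-3584 /11849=-0.30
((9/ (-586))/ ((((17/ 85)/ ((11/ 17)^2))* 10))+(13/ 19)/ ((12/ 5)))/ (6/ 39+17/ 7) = 123803953/ 1134248415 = 0.11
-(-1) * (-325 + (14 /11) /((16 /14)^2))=-114057 /352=-324.03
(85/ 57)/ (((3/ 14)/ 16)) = 19040/ 171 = 111.35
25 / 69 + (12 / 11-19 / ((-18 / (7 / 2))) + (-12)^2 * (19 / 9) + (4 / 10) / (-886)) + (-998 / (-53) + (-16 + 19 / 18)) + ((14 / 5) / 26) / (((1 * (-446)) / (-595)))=323585413732423 / 1033236126780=313.18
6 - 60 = -54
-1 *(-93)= 93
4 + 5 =9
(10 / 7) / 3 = 10 / 21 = 0.48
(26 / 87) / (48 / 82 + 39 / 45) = 5330 / 25897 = 0.21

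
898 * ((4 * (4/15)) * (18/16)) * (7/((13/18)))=678888/65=10444.43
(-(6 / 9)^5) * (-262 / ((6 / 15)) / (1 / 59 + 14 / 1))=1236640 / 200961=6.15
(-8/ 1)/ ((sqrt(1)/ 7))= -56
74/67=1.10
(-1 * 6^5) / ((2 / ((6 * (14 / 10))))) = -163296 / 5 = -32659.20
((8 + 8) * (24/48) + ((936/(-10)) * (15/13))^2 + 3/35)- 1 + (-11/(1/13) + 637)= 425778/35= 12165.09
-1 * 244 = -244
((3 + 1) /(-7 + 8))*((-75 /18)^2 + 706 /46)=27083 /207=130.84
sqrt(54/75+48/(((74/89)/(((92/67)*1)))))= sqrt(12289449138)/12395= 8.94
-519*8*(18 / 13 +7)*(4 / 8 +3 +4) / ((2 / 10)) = -16971300 / 13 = -1305484.62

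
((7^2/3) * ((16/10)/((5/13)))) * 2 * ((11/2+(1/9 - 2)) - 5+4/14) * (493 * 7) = -349213592/675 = -517353.47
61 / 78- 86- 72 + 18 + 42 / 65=-54043 / 390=-138.57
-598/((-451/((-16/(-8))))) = 1196/451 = 2.65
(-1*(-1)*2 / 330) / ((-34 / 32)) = -16 / 2805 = -0.01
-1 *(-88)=88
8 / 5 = 1.60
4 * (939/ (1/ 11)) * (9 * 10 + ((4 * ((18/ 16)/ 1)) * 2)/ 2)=3904362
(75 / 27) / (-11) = -25 / 99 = -0.25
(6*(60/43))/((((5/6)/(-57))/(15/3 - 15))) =246240/43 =5726.51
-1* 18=-18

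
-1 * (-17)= 17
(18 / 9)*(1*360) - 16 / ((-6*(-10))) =10796 / 15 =719.73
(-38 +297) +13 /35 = 9078 /35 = 259.37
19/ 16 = 1.19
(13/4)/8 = 13/32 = 0.41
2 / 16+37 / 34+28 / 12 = 1447 / 408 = 3.55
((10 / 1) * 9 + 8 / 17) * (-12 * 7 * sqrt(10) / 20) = -32298 * sqrt(10) / 85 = -1201.59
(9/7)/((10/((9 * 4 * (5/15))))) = 54/35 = 1.54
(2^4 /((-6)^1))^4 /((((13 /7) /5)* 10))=14336 /1053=13.61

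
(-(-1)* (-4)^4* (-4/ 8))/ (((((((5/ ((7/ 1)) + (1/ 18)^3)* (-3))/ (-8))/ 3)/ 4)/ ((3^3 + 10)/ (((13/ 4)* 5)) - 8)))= 62204018688/ 1895855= 32810.54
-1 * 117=-117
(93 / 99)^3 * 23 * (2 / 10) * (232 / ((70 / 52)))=4133084176 / 6288975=657.20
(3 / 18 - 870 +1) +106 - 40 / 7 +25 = -31229 / 42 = -743.55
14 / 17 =0.82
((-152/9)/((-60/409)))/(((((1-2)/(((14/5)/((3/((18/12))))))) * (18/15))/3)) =-54397/135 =-402.94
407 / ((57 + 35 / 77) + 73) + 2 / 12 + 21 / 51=541319 / 146370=3.70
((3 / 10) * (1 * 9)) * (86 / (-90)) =-129 / 50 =-2.58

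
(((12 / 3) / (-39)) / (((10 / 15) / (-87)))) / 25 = 0.54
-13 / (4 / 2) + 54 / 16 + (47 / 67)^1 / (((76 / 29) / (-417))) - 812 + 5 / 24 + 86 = -3210011 / 3819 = -840.54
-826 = -826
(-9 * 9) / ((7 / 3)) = -243 / 7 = -34.71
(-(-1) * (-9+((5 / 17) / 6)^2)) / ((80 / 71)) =-6646381 / 832320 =-7.99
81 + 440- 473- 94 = -46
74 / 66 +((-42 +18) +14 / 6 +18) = -28 / 11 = -2.55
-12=-12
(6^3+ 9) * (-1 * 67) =-15075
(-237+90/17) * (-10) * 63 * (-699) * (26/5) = -9020010636/17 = -530588860.94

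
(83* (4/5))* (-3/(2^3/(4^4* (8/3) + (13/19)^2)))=-12281261/722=-17010.06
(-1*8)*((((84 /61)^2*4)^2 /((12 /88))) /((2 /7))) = -163567337472 /13845841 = -11813.46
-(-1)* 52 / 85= 0.61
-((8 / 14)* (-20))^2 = -6400 / 49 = -130.61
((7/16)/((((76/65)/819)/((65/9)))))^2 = 7243230255625/1478656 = 4898522.89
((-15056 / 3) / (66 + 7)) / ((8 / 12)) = -7528 / 73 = -103.12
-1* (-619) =619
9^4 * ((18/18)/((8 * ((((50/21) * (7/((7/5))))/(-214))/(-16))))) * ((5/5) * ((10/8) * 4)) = 29485134/25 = 1179405.36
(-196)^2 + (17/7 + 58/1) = 38476.43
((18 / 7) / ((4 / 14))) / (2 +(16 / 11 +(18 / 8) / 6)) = 792 / 337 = 2.35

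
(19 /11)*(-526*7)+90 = -68968 /11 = -6269.82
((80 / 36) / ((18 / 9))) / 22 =5 / 99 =0.05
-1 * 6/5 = -1.20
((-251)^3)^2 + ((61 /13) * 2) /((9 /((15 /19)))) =185293650227050351 /741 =250058907189001.82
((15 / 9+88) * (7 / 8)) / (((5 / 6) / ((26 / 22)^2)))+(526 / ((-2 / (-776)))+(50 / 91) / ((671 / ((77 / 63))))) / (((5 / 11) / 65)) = 271419606552401 / 9300060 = 29184715.64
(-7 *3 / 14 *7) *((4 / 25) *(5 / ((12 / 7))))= -49 / 10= -4.90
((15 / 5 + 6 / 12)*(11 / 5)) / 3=77 / 30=2.57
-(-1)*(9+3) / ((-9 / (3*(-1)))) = 4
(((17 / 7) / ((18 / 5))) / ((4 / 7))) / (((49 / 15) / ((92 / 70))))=1955 / 4116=0.47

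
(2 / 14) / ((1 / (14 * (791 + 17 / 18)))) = 14255 / 9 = 1583.89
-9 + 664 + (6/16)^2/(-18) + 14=85631/128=668.99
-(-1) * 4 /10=2 /5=0.40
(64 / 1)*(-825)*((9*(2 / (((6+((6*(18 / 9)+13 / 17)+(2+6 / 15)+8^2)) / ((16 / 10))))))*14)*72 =-43429478400 / 2413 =-17998126.15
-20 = -20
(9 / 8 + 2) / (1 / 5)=125 / 8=15.62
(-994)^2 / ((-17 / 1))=-988036 / 17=-58119.76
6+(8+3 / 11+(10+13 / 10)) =2813 / 110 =25.57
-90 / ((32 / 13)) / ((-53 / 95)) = 55575 / 848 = 65.54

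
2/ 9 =0.22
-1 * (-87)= 87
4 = 4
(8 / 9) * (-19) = -152 / 9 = -16.89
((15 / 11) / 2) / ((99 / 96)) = 80 / 121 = 0.66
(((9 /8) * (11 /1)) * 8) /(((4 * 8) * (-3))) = -33 /32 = -1.03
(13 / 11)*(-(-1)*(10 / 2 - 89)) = -1092 / 11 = -99.27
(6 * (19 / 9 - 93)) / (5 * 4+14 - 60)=818 / 39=20.97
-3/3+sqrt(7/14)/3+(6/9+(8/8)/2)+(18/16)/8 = sqrt(2)/6+59/192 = 0.54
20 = 20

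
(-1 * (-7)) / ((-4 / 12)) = -21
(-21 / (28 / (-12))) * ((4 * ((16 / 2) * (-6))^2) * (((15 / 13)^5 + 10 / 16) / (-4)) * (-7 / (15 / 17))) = 163096301088 / 371293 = 439265.76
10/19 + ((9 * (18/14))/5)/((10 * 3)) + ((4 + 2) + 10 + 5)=143663/6650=21.60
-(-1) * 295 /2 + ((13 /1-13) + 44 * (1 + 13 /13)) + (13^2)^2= 57593 /2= 28796.50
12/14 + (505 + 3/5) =17726/35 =506.46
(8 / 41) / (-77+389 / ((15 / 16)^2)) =1800 / 3372619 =0.00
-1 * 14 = -14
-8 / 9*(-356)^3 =40104903.11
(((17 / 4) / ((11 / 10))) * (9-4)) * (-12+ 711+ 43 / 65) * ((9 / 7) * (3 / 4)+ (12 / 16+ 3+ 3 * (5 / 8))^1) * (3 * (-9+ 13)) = 2139626205 / 2002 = 1068744.36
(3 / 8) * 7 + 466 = 3749 / 8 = 468.62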